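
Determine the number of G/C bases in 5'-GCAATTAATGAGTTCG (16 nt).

6

Scanning the sequence gives T=5, G=4, C=2, A=5.
Total G or C: 4 + 2 = 6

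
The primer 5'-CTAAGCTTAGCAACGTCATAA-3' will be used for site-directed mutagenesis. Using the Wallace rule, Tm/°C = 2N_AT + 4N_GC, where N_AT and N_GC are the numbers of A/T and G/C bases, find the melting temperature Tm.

C=5, G=3, A=8, T=5
So N_AT = 13 and N_GC = 8.
Tm = 2(13) + 4(8) = 26 + 32 = 58°C

58°C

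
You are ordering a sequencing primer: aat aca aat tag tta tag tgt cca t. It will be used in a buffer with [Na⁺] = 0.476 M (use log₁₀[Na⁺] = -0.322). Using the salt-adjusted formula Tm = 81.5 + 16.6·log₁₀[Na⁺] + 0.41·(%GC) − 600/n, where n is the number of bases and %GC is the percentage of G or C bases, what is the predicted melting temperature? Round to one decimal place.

62.0°C

Length n = 25. Counting bases: C=3, T=9, G=3, A=10
G+C = 6, so %GC = 6/25 × 100 = 24%
Salt term: 16.6 × (-0.322) = -5.345
GC term: 0.41 × 24 = 9.84; length term: −600/25 = −24
Tm = 81.5 + (-5.345) + 9.84 − 24 = 61.995 → 62.0°C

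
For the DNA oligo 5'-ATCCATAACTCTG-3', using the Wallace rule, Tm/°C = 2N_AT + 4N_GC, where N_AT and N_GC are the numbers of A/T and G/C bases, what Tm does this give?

36°C

G=1, A=4, T=4, C=4
So N_AT = 8 and N_GC = 5.
Tm = 4·5 + 2·8 = 20 + 16 = 36°C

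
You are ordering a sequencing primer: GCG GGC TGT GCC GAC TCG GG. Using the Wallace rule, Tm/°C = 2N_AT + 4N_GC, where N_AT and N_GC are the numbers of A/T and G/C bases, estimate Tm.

Base counts: C=6, T=3, G=10, A=1
So N_AT = 4 and N_GC = 16.
Tm = 2×4 + 4×16 = 72°C

72°C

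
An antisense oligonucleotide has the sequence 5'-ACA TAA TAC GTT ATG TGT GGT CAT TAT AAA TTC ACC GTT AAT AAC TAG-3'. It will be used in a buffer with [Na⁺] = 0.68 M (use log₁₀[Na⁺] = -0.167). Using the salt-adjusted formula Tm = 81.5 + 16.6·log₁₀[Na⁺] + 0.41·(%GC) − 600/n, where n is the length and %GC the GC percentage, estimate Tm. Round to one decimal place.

78.2°C

Length n = 48. Base counts: C=7, G=7, A=17, T=17
G+C = 14, so %GC = 14/48 × 100 = 29.167%
Salt term: 16.6 × (-0.167) = -2.772
GC term: 0.41 × 29.167 = 11.958; length term: −600/48 = −12.5
Tm = 81.5 + (-2.772) + 11.958 − 12.5 = 78.186 → 78.2°C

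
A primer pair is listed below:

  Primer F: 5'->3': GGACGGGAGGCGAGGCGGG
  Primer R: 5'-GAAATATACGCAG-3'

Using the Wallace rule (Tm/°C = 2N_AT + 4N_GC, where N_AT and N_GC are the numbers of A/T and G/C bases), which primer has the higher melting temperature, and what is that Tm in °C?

Primer F: A+T=3, G+C=16 → Tm = 2(3)+4(16) = 70°C
Primer R: A+T=8, G+C=5 → Tm = 2(8)+4(5) = 36°C
70°C vs 36°C → primer F is higher.

Primer F, 70°C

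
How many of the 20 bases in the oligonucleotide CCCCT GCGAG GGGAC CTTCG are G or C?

Base counts: T=3, A=2, G=7, C=8
G+C = 7 + 8 = 15

15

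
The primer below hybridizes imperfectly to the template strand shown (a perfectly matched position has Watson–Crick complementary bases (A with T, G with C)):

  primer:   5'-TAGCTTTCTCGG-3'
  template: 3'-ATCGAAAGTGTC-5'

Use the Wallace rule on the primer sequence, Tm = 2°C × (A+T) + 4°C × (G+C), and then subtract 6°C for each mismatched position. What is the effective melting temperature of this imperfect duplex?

Primer base counts: A=1, T=5, G=3, C=3 → A+T=6, G+C=6
Perfect-match Tm = 2(6) + 4(6) = 12 + 24 = 36°C
Mismatches (positions where the bases are not complementary): 2 (at positions 9, 11)
Effective Tm = 36 − 2×6 = 36 − 12 = 24°C

24°C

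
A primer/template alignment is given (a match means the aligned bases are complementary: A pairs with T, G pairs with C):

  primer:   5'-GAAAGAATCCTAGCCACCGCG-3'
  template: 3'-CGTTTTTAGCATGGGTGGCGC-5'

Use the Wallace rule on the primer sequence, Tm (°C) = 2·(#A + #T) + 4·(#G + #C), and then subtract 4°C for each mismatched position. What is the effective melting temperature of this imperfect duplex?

Primer base counts: A=7, T=2, G=5, C=7 → A+T=9, G+C=12
Perfect-match Tm = 2(9) + 4(12) = 18 + 48 = 66°C
Mismatches (positions where the bases are not complementary): 4 (at positions 2, 5, 10, 13)
Effective Tm = 66 − 4×4 = 66 − 16 = 50°C

50°C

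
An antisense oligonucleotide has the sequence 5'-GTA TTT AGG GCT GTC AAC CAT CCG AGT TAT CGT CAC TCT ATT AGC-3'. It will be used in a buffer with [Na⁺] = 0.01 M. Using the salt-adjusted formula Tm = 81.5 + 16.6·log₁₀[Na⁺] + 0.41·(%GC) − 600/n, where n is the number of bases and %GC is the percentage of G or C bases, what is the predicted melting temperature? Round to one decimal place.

Length n = 45. Counting bases: T=15, G=9, C=11, A=10
G+C = 20, so %GC = 20/45 × 100 = 44.444%
Salt term: 16.6 × (-2) = -33.2
GC term: 0.41 × 44.444 = 18.222; length term: −600/45 = −13.333
Tm = 81.5 + (-33.2) + 18.222 − 13.333 = 53.189 → 53.2°C

53.2°C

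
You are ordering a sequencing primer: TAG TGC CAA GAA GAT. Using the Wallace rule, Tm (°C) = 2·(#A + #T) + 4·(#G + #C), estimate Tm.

42°C

Counting bases: G=4, T=3, A=6, C=2
AT pairs contribute 9, GC pairs contribute 6.
Tm = 2(9) + 4(6) = 18 + 24 = 42°C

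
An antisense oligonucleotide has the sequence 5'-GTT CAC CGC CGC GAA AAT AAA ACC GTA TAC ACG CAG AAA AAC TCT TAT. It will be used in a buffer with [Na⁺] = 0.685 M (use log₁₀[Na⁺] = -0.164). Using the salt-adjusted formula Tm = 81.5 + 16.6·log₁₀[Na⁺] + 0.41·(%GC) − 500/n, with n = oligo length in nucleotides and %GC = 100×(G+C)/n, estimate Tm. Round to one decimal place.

Length n = 48. Scanning the sequence gives C=13, T=9, G=7, A=19.
G+C = 20, so %GC = 20/48 × 100 = 41.667%
Salt term: 16.6 × (-0.164) = -2.722
GC term: 0.41 × 41.667 = 17.083; length term: −500/48 = −10.417
Tm = 81.5 + (-2.722) + 17.083 − 10.417 = 85.444 → 85.4°C

85.4°C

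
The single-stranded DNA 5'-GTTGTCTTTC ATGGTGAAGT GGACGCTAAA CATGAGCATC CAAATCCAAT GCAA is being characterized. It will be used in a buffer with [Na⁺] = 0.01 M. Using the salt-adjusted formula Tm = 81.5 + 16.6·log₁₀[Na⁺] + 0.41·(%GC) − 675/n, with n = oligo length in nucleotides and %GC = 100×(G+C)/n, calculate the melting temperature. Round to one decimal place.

Length n = 54. Scanning the sequence gives G=12, A=17, T=14, C=11.
G+C = 23, so %GC = 23/54 × 100 = 42.593%
Salt term: 16.6 × (-2) = -33.2
GC term: 0.41 × 42.593 = 17.463; length term: −675/54 = −12.5
Tm = 81.5 + (-33.2) + 17.463 − 12.5 = 53.263 → 53.3°C

53.3°C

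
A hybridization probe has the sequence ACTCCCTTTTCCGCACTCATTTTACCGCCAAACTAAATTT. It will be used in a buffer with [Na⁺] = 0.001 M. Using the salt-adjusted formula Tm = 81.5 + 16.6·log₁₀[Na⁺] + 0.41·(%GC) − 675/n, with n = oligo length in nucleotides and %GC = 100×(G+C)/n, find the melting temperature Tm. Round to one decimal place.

Length n = 40. Scanning the sequence gives A=10, T=14, C=14, G=2.
G+C = 16, so %GC = 16/40 × 100 = 40%
Salt term: 16.6 × (-3) = -49.8
GC term: 0.41 × 40 = 16.4; length term: −675/40 = −16.875
Tm = 81.5 + (-49.8) + 16.4 − 16.875 = 31.225 → 31.2°C

31.2°C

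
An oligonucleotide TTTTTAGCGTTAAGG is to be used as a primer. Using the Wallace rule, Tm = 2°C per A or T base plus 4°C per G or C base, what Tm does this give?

40°C

Base counts: T=7, A=3, G=4, C=1
A+T = 10, G+C = 5
Tm = 2(10) + 4(5) = 20 + 20 = 40°C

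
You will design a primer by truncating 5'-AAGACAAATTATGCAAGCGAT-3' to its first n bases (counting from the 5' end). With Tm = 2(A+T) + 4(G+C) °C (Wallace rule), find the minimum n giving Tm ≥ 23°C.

First 9 bases: AAGACAAAT → Tm = 22°C (< 23°C)
First 10 bases: AAGACAAATT → Tm = 24°C (≥ 23°C)
Since every base adds ≥2°C, Tm only increases with n, so the threshold is first crossed at n = 10.

n = 10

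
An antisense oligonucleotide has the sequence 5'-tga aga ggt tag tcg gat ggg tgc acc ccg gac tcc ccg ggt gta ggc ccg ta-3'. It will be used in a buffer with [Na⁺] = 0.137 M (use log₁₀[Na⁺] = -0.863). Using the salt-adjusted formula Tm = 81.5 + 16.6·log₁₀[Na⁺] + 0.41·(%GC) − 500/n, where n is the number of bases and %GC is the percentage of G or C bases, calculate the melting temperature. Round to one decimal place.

84.0°C

Length n = 53. T=10, C=14, G=20, A=9
G+C = 34, so %GC = 34/53 × 100 = 64.151%
Salt term: 16.6 × (-0.863) = -14.326
GC term: 0.41 × 64.151 = 26.302; length term: −500/53 = −9.434
Tm = 81.5 + (-14.326) + 26.302 − 9.434 = 84.042 → 84.0°C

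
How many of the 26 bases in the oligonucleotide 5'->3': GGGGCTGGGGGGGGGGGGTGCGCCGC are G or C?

T=2, G=19, A=0, C=5
Total G or C: 19 + 5 = 24

24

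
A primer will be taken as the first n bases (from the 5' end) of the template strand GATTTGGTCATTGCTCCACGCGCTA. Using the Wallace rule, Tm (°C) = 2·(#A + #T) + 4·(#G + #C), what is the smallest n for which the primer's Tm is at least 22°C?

First 7 bases: GATTTGG → Tm = 20°C (< 22°C)
First 8 bases: GATTTGGT → Tm = 22°C (≥ 22°C)
Since every base adds ≥2°C, Tm only increases with n, so the threshold is first crossed at n = 8.

n = 8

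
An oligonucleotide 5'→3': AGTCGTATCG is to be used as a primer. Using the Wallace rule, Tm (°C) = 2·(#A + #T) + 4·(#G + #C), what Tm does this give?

30°C

Scanning the sequence gives T=3, A=2, G=3, C=2.
AT pairs contribute 5, GC pairs contribute 5.
Tm = 4·5 + 2·5 = 20 + 10 = 30°C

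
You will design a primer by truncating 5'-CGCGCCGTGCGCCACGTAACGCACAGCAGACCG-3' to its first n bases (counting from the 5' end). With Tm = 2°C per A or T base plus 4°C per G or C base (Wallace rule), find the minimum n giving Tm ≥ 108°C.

First 31 bases: CGCGCCGTGCGCCACGTAACGCACAGCAGAC → Tm = 106°C (< 108°C)
First 32 bases: CGCGCCGTGCGCCACGTAACGCACAGCAGACC → Tm = 110°C (≥ 108°C)
Since every base adds ≥2°C, Tm only increases with n, so the threshold is first crossed at n = 32.

n = 32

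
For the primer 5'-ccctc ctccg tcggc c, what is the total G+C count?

13

T=3, A=0, C=10, G=3
Total G or C: 3 + 10 = 13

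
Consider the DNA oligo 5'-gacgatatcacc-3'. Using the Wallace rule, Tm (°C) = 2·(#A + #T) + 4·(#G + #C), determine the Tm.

Base counts: A=4, T=2, G=2, C=4
A+T = 6, G+C = 6
Tm = 4·6 + 2·6 = 24 + 12 = 36°C

36°C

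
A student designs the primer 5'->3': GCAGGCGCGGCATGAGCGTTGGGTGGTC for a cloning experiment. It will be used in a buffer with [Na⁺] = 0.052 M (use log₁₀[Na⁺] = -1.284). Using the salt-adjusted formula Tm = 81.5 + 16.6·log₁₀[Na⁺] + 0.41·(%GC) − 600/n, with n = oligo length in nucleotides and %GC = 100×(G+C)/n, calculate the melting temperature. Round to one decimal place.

Length n = 28. Base counts: T=5, C=6, A=3, G=14
G+C = 20, so %GC = 20/28 × 100 = 71.429%
Salt term: 16.6 × (-1.284) = -21.314
GC term: 0.41 × 71.429 = 29.286; length term: −600/28 = −21.429
Tm = 81.5 + (-21.314) + 29.286 − 21.429 = 68.043 → 68.0°C

68.0°C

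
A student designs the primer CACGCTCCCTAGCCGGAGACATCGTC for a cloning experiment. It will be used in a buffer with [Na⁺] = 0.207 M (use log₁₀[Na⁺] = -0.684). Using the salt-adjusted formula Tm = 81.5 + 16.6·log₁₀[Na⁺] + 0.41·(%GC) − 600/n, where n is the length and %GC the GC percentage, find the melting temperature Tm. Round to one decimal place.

73.9°C

Length n = 26. Counting bases: T=4, G=6, C=11, A=5
G+C = 17, so %GC = 17/26 × 100 = 65.385%
Salt term: 16.6 × (-0.684) = -11.354
GC term: 0.41 × 65.385 = 26.808; length term: −600/26 = −23.077
Tm = 81.5 + (-11.354) + 26.808 − 23.077 = 73.877 → 73.9°C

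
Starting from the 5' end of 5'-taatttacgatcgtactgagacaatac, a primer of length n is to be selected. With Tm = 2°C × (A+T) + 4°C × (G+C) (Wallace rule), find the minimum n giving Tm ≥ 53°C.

First 19 bases: TAATTTACGATCGTACTGA → Tm = 50°C (< 53°C)
First 20 bases: TAATTTACGATCGTACTGAG → Tm = 54°C (≥ 53°C)
Since every base adds ≥2°C, Tm only increases with n, so the threshold is first crossed at n = 20.

n = 20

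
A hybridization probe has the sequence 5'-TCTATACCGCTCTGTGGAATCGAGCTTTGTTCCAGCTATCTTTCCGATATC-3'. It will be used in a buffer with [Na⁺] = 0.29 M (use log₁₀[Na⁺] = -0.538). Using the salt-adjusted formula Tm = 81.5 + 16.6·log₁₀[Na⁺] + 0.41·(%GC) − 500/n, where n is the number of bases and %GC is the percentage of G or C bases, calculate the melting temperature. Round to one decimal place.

81.3°C

Length n = 51. Counting bases: T=19, C=14, G=9, A=9
G+C = 23, so %GC = 23/51 × 100 = 45.098%
Salt term: 16.6 × (-0.538) = -8.931
GC term: 0.41 × 45.098 = 18.49; length term: −500/51 = −9.804
Tm = 81.5 + (-8.931) + 18.49 − 9.804 = 81.255 → 81.3°C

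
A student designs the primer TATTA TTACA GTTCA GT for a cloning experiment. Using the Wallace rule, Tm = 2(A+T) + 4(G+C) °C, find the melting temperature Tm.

A=5, C=2, T=8, G=2
So N_AT = 13 and N_GC = 4.
Tm = 2(13) + 4(4) = 26 + 16 = 42°C

42°C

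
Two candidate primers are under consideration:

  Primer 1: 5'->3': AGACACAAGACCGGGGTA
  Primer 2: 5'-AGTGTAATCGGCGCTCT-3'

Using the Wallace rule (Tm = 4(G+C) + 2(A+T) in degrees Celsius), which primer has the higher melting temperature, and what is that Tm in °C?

Primer 1, 56°C

Primer 1: A+T=8, G+C=10 → Tm = 2(8)+4(10) = 56°C
Primer 2: A+T=8, G+C=9 → Tm = 2(8)+4(9) = 52°C
56°C vs 52°C → primer 1 is higher.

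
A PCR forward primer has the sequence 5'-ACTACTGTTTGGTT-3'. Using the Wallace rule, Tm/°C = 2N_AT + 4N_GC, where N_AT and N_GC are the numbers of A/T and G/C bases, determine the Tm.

Base counts: T=7, C=2, G=3, A=2
AT pairs contribute 9, GC pairs contribute 5.
Tm = 2(9) + 4(5) = 18 + 20 = 38°C

38°C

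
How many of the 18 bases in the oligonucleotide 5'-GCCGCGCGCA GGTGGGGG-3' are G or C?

16

Counting bases: T=1, C=5, A=1, G=11
Total G or C: 11 + 5 = 16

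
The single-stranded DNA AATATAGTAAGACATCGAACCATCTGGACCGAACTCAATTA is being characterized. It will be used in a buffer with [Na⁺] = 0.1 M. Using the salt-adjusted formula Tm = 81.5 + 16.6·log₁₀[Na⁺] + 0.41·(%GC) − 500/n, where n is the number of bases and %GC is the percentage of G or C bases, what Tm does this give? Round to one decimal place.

67.7°C

Length n = 41. T=9, A=17, C=9, G=6
G+C = 15, so %GC = 15/41 × 100 = 36.585%
Salt term: 16.6 × (-1) = -16.6
GC term: 0.41 × 36.585 = 15; length term: −500/41 = −12.195
Tm = 81.5 + (-16.6) + 15 − 12.195 = 67.705 → 67.7°C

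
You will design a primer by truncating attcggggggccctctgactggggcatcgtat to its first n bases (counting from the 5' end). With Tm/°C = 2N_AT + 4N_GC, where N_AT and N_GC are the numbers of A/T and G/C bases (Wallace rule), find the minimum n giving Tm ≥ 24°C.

First 7 bases: ATTCGGG → Tm = 22°C (< 24°C)
First 8 bases: ATTCGGGG → Tm = 26°C (≥ 24°C)
Since every base adds ≥2°C, Tm only increases with n, so the threshold is first crossed at n = 8.

n = 8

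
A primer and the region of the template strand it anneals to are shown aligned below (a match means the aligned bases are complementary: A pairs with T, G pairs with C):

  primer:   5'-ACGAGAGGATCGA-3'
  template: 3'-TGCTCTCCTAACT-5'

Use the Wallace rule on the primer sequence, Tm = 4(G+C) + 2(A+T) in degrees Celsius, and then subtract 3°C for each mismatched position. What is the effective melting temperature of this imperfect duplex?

37°C

Primer base counts: A=5, T=1, G=5, C=2 → A+T=6, G+C=7
Perfect-match Tm = 2(6) + 4(7) = 12 + 28 = 40°C
Mismatches (positions where the bases are not complementary): 1 (at position 11)
Effective Tm = 40 − 1×3 = 40 − 3 = 37°C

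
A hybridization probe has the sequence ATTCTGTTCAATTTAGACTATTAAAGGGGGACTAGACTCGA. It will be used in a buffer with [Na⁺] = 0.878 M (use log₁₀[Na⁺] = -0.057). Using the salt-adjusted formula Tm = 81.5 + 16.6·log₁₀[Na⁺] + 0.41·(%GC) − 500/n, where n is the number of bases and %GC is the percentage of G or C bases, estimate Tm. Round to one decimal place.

Length n = 41. Base counts: G=9, C=6, A=13, T=13
G+C = 15, so %GC = 15/41 × 100 = 36.585%
Salt term: 16.6 × (-0.057) = -0.946
GC term: 0.41 × 36.585 = 15; length term: −500/41 = −12.195
Tm = 81.5 + (-0.946) + 15 − 12.195 = 83.359 → 83.4°C

83.4°C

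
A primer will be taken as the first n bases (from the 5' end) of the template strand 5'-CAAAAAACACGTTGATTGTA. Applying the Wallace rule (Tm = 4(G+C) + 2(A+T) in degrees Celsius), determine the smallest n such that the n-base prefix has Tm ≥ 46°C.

First 17 bases: CAAAAAACACGTTGATT → Tm = 44°C (< 46°C)
First 18 bases: CAAAAAACACGTTGATTG → Tm = 48°C (≥ 46°C)
Each additional base adds 2°C (A/T) or 4°C (G/C), so Tm is non-decreasing in n; n = 18 is the first length to reach 46°C.

n = 18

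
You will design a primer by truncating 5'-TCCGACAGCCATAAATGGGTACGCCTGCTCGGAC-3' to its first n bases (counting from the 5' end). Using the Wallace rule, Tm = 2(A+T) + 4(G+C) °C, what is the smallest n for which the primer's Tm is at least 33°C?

First 9 bases: TCCGACAGC → Tm = 30°C (< 33°C)
First 10 bases: TCCGACAGCC → Tm = 34°C (≥ 33°C)
Since every base adds ≥2°C, Tm only increases with n, so the threshold is first crossed at n = 10.

n = 10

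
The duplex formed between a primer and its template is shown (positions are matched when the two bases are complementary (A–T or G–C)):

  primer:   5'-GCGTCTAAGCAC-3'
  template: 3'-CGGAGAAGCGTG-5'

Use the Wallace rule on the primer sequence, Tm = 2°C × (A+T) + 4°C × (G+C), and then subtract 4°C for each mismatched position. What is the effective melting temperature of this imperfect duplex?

26°C

Primer base counts: A=3, T=2, G=3, C=4 → A+T=5, G+C=7
Perfect-match Tm = 2(5) + 4(7) = 10 + 28 = 38°C
Mismatches (positions where the bases are not complementary): 3 (at positions 3, 7, 8)
Effective Tm = 38 − 3×4 = 38 − 12 = 26°C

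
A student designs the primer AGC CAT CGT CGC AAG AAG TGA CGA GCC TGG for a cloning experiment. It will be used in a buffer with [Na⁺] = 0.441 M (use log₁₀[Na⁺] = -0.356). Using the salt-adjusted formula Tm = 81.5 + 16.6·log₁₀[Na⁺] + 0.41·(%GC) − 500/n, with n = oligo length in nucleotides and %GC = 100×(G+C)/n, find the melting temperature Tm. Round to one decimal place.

83.5°C

Length n = 30. Base counts: T=4, G=10, C=8, A=8
G+C = 18, so %GC = 18/30 × 100 = 60%
Salt term: 16.6 × (-0.356) = -5.91
GC term: 0.41 × 60 = 24.6; length term: −500/30 = −16.667
Tm = 81.5 + (-5.91) + 24.6 − 16.667 = 83.523 → 83.5°C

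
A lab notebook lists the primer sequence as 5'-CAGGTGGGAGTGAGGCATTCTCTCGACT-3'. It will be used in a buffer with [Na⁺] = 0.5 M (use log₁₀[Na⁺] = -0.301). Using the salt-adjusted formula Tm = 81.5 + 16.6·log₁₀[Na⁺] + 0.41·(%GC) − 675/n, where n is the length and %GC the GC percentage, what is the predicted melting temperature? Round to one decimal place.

Length n = 28. Counting bases: A=5, C=6, T=7, G=10
G+C = 16, so %GC = 16/28 × 100 = 57.143%
Salt term: 16.6 × (-0.301) = -4.997
GC term: 0.41 × 57.143 = 23.429; length term: −675/28 = −24.107
Tm = 81.5 + (-4.997) + 23.429 − 24.107 = 75.825 → 75.8°C

75.8°C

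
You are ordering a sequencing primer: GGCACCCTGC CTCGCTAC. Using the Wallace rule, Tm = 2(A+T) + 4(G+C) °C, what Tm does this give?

62°C

Scanning the sequence gives A=2, G=4, T=3, C=9.
A+T = 5, G+C = 13
Tm = 2×5 + 4×13 = 62°C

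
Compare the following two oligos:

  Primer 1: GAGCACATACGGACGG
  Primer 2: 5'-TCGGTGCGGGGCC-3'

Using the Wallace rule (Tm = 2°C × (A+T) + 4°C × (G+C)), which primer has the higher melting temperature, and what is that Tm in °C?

Primer 1: A+T=6, G+C=10 → Tm = 2(6)+4(10) = 52°C
Primer 2: A+T=2, G+C=11 → Tm = 2(2)+4(11) = 48°C
52°C vs 48°C → primer 1 is higher.

Primer 1, 52°C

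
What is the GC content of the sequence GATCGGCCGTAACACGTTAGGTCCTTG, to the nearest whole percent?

56%

Counting bases: A=5, G=8, C=7, T=7
G+C = 8 + 7 = 15 out of 27 bases
%GC = 15/27 × 100 = 55.56% ≈ 56%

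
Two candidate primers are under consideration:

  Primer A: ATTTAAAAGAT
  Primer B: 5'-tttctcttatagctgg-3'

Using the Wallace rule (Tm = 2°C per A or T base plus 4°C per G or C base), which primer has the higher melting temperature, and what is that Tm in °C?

Primer B, 44°C

Primer A: A+T=10, G+C=1 → Tm = 2(10)+4(1) = 24°C
Primer B: A+T=10, G+C=6 → Tm = 2(10)+4(6) = 44°C
24°C vs 44°C → primer B is higher.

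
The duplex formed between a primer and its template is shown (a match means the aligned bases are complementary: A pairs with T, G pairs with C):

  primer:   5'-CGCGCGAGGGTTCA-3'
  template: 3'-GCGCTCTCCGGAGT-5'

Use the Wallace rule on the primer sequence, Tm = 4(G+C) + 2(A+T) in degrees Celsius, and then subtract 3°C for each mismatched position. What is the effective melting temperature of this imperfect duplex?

Primer base counts: A=2, T=2, G=6, C=4 → A+T=4, G+C=10
Perfect-match Tm = 2(4) + 4(10) = 8 + 40 = 48°C
Mismatches (positions where the bases are not complementary): 3 (at positions 5, 10, 11)
Effective Tm = 48 − 3×3 = 48 − 9 = 39°C

39°C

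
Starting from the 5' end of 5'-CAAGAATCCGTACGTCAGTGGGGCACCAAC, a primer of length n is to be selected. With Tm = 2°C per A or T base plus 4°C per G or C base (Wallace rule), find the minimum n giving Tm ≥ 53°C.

First 17 bases: CAAGAATCCGTACGTCA → Tm = 50°C (< 53°C)
First 18 bases: CAAGAATCCGTACGTCAG → Tm = 54°C (≥ 53°C)
Each additional base adds 2°C (A/T) or 4°C (G/C), so Tm is non-decreasing in n; n = 18 is the first length to reach 53°C.

n = 18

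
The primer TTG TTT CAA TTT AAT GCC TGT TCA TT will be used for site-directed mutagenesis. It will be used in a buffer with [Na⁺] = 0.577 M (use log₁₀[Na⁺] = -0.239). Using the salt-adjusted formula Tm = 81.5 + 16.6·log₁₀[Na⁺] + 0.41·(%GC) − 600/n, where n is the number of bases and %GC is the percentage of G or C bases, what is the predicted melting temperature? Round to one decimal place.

Length n = 26. Counting bases: G=3, A=5, C=4, T=14
G+C = 7, so %GC = 7/26 × 100 = 26.923%
Salt term: 16.6 × (-0.239) = -3.967
GC term: 0.41 × 26.923 = 11.038; length term: −600/26 = −23.077
Tm = 81.5 + (-3.967) + 11.038 − 23.077 = 65.494 → 65.5°C

65.5°C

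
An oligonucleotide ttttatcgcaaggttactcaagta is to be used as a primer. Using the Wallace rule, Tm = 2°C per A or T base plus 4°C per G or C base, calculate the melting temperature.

64°C

C=4, T=9, G=4, A=7
So N_AT = 16 and N_GC = 8.
Tm = 2×16 + 4×8 = 64°C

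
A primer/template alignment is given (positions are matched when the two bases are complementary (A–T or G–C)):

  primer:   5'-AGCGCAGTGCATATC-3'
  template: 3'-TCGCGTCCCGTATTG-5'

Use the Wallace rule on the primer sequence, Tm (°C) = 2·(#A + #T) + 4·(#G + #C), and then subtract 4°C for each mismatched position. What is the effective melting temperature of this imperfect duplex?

Primer base counts: A=4, T=3, G=4, C=4 → A+T=7, G+C=8
Perfect-match Tm = 2(7) + 4(8) = 14 + 32 = 46°C
Mismatches (positions where the bases are not complementary): 2 (at positions 8, 14)
Effective Tm = 46 − 2×4 = 46 − 8 = 38°C

38°C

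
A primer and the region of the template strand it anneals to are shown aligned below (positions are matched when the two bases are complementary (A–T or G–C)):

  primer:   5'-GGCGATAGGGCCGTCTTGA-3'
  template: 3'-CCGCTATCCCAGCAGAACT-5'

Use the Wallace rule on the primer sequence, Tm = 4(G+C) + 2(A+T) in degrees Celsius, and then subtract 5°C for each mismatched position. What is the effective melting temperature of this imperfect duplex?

Primer base counts: A=3, T=4, G=8, C=4 → A+T=7, G+C=12
Perfect-match Tm = 2(7) + 4(12) = 14 + 48 = 62°C
Mismatches (positions where the bases are not complementary): 1 (at position 11)
Effective Tm = 62 − 1×5 = 62 − 5 = 57°C

57°C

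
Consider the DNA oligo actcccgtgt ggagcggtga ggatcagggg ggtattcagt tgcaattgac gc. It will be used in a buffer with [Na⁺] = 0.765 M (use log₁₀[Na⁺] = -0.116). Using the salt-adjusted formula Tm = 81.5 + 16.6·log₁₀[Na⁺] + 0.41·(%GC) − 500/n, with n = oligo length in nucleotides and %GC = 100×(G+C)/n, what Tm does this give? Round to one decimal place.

93.6°C

Length n = 52. Base counts: G=20, C=10, T=12, A=10
G+C = 30, so %GC = 30/52 × 100 = 57.692%
Salt term: 16.6 × (-0.116) = -1.926
GC term: 0.41 × 57.692 = 23.654; length term: −500/52 = −9.615
Tm = 81.5 + (-1.926) + 23.654 − 9.615 = 93.613 → 93.6°C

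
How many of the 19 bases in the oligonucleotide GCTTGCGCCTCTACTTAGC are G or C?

11

Scanning the sequence gives T=6, A=2, G=4, C=7.
Total G or C: 4 + 7 = 11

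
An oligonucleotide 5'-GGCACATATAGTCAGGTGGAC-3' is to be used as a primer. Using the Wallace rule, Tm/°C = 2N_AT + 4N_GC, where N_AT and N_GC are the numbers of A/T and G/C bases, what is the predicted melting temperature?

Base counts: C=4, T=4, A=6, G=7
AT pairs contribute 10, GC pairs contribute 11.
Tm = 2×10 + 4×11 = 64°C

64°C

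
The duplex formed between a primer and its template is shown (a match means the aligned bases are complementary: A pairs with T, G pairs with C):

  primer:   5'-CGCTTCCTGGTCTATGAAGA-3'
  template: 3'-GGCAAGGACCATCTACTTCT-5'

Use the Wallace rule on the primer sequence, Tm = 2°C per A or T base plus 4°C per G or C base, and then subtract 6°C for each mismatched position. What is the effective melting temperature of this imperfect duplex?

36°C

Primer base counts: A=4, T=6, G=5, C=5 → A+T=10, G+C=10
Perfect-match Tm = 2(10) + 4(10) = 20 + 40 = 60°C
Mismatches (positions where the bases are not complementary): 4 (at positions 2, 3, 12, 13)
Effective Tm = 60 − 4×6 = 60 − 24 = 36°C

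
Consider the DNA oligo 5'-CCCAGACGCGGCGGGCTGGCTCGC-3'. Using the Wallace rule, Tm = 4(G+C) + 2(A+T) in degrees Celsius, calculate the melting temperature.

A=2, G=10, T=2, C=10
AT pairs contribute 4, GC pairs contribute 20.
Tm = 4·20 + 2·4 = 80 + 8 = 88°C

88°C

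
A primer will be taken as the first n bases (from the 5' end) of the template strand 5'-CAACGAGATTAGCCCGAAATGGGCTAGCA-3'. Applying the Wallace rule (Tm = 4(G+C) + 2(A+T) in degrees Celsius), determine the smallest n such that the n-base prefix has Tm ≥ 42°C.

n = 14

First 13 bases: CAACGAGATTAGC → Tm = 38°C (< 42°C)
First 14 bases: CAACGAGATTAGCC → Tm = 42°C (≥ 42°C)
Each additional base adds 2°C (A/T) or 4°C (G/C), so Tm is non-decreasing in n; n = 14 is the first length to reach 42°C.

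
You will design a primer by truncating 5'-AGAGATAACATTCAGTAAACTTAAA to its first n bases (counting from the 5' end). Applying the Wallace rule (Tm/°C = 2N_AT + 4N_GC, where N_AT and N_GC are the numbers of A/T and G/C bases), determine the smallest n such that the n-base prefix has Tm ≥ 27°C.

n = 11

First 10 bases: AGAGATAACA → Tm = 26°C (< 27°C)
First 11 bases: AGAGATAACAT → Tm = 28°C (≥ 27°C)
Since every base adds ≥2°C, Tm only increases with n, so the threshold is first crossed at n = 11.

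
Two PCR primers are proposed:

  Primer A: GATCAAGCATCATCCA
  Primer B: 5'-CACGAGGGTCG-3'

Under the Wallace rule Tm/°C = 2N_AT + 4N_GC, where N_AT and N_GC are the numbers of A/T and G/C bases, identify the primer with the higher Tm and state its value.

Primer A, 46°C

Primer A: A+T=9, G+C=7 → Tm = 2(9)+4(7) = 46°C
Primer B: A+T=3, G+C=8 → Tm = 2(3)+4(8) = 38°C
46°C vs 38°C → primer A is higher.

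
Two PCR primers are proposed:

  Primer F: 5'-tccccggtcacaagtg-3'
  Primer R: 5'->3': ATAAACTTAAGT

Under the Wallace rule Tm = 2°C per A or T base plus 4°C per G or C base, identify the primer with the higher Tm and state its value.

Primer F, 52°C

Primer F: A+T=6, G+C=10 → Tm = 2(6)+4(10) = 52°C
Primer R: A+T=10, G+C=2 → Tm = 2(10)+4(2) = 28°C
52°C vs 28°C → primer F is higher.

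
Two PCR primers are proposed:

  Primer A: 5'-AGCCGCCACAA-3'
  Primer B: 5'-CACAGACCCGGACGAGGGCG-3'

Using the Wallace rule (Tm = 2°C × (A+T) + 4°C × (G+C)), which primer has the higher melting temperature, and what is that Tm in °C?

Primer A: A+T=4, G+C=7 → Tm = 2(4)+4(7) = 36°C
Primer B: A+T=5, G+C=15 → Tm = 2(5)+4(15) = 70°C
36°C vs 70°C → primer B is higher.

Primer B, 70°C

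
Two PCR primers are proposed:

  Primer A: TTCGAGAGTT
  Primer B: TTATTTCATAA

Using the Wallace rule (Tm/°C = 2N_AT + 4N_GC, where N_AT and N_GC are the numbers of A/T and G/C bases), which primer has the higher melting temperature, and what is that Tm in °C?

Primer A, 28°C

Primer A: A+T=6, G+C=4 → Tm = 2(6)+4(4) = 28°C
Primer B: A+T=10, G+C=1 → Tm = 2(10)+4(1) = 24°C
28°C vs 24°C → primer A is higher.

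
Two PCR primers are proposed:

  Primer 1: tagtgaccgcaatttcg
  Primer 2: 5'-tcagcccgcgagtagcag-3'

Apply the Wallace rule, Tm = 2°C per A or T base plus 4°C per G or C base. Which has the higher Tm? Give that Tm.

Primer 1: A+T=9, G+C=8 → Tm = 2(9)+4(8) = 50°C
Primer 2: A+T=6, G+C=12 → Tm = 2(6)+4(12) = 60°C
50°C vs 60°C → primer 2 is higher.

Primer 2, 60°C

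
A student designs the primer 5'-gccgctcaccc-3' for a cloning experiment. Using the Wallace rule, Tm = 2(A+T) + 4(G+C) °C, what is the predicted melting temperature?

40°C

Base counts: T=1, A=1, C=7, G=2
So N_AT = 2 and N_GC = 9.
Tm = 4·9 + 2·2 = 36 + 4 = 40°C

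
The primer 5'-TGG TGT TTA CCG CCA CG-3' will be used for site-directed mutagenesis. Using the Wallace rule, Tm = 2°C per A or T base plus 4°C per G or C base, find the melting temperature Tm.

54°C

Base counts: A=2, G=5, T=5, C=5
So N_AT = 7 and N_GC = 10.
Tm = 4·10 + 2·7 = 40 + 14 = 54°C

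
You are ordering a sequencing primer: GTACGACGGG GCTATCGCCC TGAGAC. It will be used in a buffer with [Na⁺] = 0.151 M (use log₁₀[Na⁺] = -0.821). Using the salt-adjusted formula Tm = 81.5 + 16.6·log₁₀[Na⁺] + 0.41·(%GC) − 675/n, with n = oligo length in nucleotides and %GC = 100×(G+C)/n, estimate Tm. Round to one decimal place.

68.7°C

Length n = 26. Counting bases: G=9, C=8, A=5, T=4
G+C = 17, so %GC = 17/26 × 100 = 65.385%
Salt term: 16.6 × (-0.821) = -13.629
GC term: 0.41 × 65.385 = 26.808; length term: −675/26 = −25.962
Tm = 81.5 + (-13.629) + 26.808 − 25.962 = 68.717 → 68.7°C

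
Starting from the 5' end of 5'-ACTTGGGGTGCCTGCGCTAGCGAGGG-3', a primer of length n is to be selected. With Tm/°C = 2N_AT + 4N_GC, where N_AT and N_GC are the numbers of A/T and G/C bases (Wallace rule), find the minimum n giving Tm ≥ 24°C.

n = 8

First 7 bases: ACTTGGG → Tm = 22°C (< 24°C)
First 8 bases: ACTTGGGG → Tm = 26°C (≥ 24°C)
Since every base adds ≥2°C, Tm only increases with n, so the threshold is first crossed at n = 8.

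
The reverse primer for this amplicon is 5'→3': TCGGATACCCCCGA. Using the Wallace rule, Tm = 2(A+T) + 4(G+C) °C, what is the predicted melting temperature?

46°C

Counting bases: A=3, G=3, C=6, T=2
A+T = 5, G+C = 9
Tm = 2×5 + 4×9 = 46°C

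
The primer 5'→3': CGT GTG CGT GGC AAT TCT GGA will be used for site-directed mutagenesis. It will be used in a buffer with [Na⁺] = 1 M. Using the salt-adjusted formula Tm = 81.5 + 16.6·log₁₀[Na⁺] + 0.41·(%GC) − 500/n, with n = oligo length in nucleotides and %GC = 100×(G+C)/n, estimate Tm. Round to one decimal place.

Length n = 21. Counting bases: T=6, A=3, G=8, C=4
G+C = 12, so %GC = 12/21 × 100 = 57.143%
Salt term: 16.6 × (0) = 0
GC term: 0.41 × 57.143 = 23.429; length term: −500/21 = −23.81
Tm = 81.5 + (0) + 23.429 − 23.81 = 81.119 → 81.1°C

81.1°C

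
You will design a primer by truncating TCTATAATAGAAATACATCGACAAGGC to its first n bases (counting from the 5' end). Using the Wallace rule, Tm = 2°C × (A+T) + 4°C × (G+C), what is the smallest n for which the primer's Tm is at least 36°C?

n = 16

First 15 bases: TCTATAATAGAAATA → Tm = 34°C (< 36°C)
First 16 bases: TCTATAATAGAAATAC → Tm = 38°C (≥ 36°C)
Since every base adds ≥2°C, Tm only increases with n, so the threshold is first crossed at n = 16.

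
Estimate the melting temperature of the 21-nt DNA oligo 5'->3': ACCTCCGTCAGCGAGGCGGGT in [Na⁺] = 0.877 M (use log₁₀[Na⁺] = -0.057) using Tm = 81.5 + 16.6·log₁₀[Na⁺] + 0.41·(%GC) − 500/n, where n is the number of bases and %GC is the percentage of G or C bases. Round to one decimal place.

Length n = 21. Counting bases: T=3, A=3, G=8, C=7
G+C = 15, so %GC = 15/21 × 100 = 71.429%
Salt term: 16.6 × (-0.057) = -0.946
GC term: 0.41 × 71.429 = 29.286; length term: −500/21 = −23.81
Tm = 81.5 + (-0.946) + 29.286 − 23.81 = 86.03 → 86.0°C

86.0°C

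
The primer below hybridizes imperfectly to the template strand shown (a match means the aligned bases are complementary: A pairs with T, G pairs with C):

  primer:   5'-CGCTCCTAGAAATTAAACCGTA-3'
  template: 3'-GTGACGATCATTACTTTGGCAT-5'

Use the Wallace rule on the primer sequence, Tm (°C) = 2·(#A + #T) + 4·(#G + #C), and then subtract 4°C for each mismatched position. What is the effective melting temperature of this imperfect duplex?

46°C

Primer base counts: A=8, T=5, G=3, C=6 → A+T=13, G+C=9
Perfect-match Tm = 2(13) + 4(9) = 26 + 36 = 62°C
Mismatches (positions where the bases are not complementary): 4 (at positions 2, 5, 10, 14)
Effective Tm = 62 − 4×4 = 62 − 16 = 46°C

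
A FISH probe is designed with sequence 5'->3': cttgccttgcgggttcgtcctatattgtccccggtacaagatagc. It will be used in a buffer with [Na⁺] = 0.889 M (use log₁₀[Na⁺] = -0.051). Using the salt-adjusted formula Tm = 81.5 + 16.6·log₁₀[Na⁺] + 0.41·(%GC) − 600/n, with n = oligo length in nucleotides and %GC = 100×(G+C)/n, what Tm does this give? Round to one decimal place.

Length n = 45. Counting bases: T=14, G=11, A=7, C=13
G+C = 24, so %GC = 24/45 × 100 = 53.333%
Salt term: 16.6 × (-0.051) = -0.847
GC term: 0.41 × 53.333 = 21.867; length term: −600/45 = −13.333
Tm = 81.5 + (-0.847) + 21.867 − 13.333 = 89.187 → 89.2°C

89.2°C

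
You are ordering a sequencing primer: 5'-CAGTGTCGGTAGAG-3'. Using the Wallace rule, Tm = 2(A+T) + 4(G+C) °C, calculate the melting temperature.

44°C

Base counts: G=6, C=2, T=3, A=3
So N_AT = 6 and N_GC = 8.
Tm = 2(6) + 4(8) = 12 + 32 = 44°C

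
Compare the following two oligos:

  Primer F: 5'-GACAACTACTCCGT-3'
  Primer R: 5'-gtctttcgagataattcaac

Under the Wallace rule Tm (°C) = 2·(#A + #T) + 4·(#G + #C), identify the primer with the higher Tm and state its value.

Primer R, 54°C

Primer F: A+T=7, G+C=7 → Tm = 2(7)+4(7) = 42°C
Primer R: A+T=13, G+C=7 → Tm = 2(13)+4(7) = 54°C
42°C vs 54°C → primer R is higher.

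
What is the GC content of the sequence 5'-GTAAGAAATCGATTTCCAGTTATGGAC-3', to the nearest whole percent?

Base counts: T=8, G=6, A=9, C=4
G+C = 6 + 4 = 10 out of 27 bases
%GC = 10/27 × 100 = 37.04% ≈ 37%

37%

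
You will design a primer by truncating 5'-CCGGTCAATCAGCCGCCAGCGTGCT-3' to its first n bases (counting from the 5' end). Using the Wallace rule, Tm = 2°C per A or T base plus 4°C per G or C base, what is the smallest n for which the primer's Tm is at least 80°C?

First 23 bases: CCGGTCAATCAGCCGCCAGCGTG → Tm = 78°C (< 80°C)
First 24 bases: CCGGTCAATCAGCCGCCAGCGTGC → Tm = 82°C (≥ 80°C)
Each additional base adds 2°C (A/T) or 4°C (G/C), so Tm is non-decreasing in n; n = 24 is the first length to reach 80°C.

n = 24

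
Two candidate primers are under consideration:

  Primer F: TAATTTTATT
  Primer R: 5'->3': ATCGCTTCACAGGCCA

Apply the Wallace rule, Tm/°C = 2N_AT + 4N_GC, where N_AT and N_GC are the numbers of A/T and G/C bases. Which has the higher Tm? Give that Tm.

Primer F: A+T=10, G+C=0 → Tm = 2(10)+4(0) = 20°C
Primer R: A+T=7, G+C=9 → Tm = 2(7)+4(9) = 50°C
20°C vs 50°C → primer R is higher.

Primer R, 50°C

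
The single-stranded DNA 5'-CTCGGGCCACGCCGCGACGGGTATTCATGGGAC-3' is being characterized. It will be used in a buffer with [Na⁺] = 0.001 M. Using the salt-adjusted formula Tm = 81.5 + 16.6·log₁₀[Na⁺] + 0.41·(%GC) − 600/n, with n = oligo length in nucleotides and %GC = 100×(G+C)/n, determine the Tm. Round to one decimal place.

42.1°C

Length n = 33. Scanning the sequence gives A=5, C=11, G=12, T=5.
G+C = 23, so %GC = 23/33 × 100 = 69.697%
Salt term: 16.6 × (-3) = -49.8
GC term: 0.41 × 69.697 = 28.576; length term: −600/33 = −18.182
Tm = 81.5 + (-49.8) + 28.576 − 18.182 = 42.094 → 42.1°C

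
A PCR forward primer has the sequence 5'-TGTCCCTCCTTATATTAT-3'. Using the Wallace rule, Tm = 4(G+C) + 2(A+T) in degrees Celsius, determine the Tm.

C=5, T=9, G=1, A=3
So N_AT = 12 and N_GC = 6.
Tm = 4·6 + 2·12 = 24 + 24 = 48°C

48°C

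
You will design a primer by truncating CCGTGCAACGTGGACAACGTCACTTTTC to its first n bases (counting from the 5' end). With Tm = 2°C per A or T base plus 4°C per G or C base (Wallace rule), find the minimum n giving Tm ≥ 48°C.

n = 15

First 14 bases: CCGTGCAACGTGGA → Tm = 46°C (< 48°C)
First 15 bases: CCGTGCAACGTGGAC → Tm = 50°C (≥ 48°C)
Each additional base adds 2°C (A/T) or 4°C (G/C), so Tm is non-decreasing in n; n = 15 is the first length to reach 48°C.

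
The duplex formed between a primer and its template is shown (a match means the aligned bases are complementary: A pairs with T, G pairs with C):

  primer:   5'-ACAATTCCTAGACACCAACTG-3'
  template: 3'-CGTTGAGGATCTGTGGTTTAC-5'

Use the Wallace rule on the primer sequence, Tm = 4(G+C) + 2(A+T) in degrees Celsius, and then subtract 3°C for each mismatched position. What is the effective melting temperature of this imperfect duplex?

51°C

Primer base counts: A=8, T=4, G=2, C=7 → A+T=12, G+C=9
Perfect-match Tm = 2(12) + 4(9) = 24 + 36 = 60°C
Mismatches (positions where the bases are not complementary): 3 (at positions 1, 5, 19)
Effective Tm = 60 − 3×3 = 60 − 9 = 51°C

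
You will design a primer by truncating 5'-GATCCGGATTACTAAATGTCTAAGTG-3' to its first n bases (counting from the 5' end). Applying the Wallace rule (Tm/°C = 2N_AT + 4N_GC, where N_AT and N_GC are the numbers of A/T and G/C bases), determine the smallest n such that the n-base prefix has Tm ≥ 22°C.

n = 7

First 6 bases: GATCCG → Tm = 20°C (< 22°C)
First 7 bases: GATCCGG → Tm = 24°C (≥ 22°C)
Since every base adds ≥2°C, Tm only increases with n, so the threshold is first crossed at n = 7.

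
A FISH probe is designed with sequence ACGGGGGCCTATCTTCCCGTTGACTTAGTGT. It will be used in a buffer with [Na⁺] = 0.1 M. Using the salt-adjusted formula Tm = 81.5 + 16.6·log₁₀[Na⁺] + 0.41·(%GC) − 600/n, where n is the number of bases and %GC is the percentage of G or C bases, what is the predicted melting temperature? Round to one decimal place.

Length n = 31. Base counts: G=9, T=10, A=4, C=8
G+C = 17, so %GC = 17/31 × 100 = 54.839%
Salt term: 16.6 × (-1) = -16.6
GC term: 0.41 × 54.839 = 22.484; length term: −600/31 = −19.355
Tm = 81.5 + (-16.6) + 22.484 − 19.355 = 68.029 → 68.0°C

68.0°C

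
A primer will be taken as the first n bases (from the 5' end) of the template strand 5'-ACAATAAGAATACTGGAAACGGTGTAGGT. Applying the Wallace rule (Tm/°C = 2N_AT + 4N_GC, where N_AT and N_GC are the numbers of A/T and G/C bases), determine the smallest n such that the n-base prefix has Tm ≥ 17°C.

First 7 bases: ACAATAA → Tm = 16°C (< 17°C)
First 8 bases: ACAATAAG → Tm = 20°C (≥ 17°C)
Since every base adds ≥2°C, Tm only increases with n, so the threshold is first crossed at n = 8.

n = 8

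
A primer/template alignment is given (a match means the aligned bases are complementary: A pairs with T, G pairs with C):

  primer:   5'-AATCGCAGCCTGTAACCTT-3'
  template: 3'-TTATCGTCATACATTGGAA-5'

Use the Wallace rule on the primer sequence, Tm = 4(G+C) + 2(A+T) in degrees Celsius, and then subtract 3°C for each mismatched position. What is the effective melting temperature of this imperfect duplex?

Primer base counts: A=5, T=5, G=3, C=6 → A+T=10, G+C=9
Perfect-match Tm = 2(10) + 4(9) = 20 + 36 = 56°C
Mismatches (positions where the bases are not complementary): 3 (at positions 4, 9, 10)
Effective Tm = 56 − 3×3 = 56 − 9 = 47°C

47°C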